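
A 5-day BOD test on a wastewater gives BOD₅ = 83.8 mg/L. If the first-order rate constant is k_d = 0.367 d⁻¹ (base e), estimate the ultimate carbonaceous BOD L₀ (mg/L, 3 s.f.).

BOD₅ = L₀(1 − e^(−5k_d)) ⇒ L₀ = BOD₅ / (1 − e^(−5×0.367))
= 83.8 / (1 − 0.1596) = 83.8 / 0.8404 = 99.72 mg/L.

L₀ ≈ 99.7 mg/L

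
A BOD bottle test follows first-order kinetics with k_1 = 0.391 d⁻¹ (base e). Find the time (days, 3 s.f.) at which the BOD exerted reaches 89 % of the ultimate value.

t ≈ 5.65 d

y/L₀ = 1 − e^(−k_1 t) = 0.89 ⇒ e^(−k_1 t) = 0.110
t = −ln(0.110) / 0.391 = 2.207 / 0.391 = 5.645 d.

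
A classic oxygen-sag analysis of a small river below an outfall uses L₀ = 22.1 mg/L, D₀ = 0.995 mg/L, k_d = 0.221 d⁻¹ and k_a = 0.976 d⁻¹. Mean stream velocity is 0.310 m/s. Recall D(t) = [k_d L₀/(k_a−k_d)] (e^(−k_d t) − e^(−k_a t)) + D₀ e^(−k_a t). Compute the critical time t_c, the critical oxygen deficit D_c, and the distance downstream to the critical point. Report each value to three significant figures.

With k_a/k_d = 4.416 and 1 − D₀(k_a−k_d)/(k_d L₀) = 0.8462,
t_c = ln(4.416 × 0.8462) / (0.976 − 0.221) = ln(3.737) / 0.7550 = 1.318/0.7550 = 1.746 d.
L(t_c) = L₀ e^(−k_d t_c) = 22.1 × 0.6799 = 15.02 mg/L, and at the critical point k_a D_c = k_d L, so D_c = (0.221/0.976) × 15.02 = 3.402 mg/L.
x_c = v t_c = 0.310 m/s × 1.746 d × 86400 s/d = 46770 m ≈ 46.8 km.

t_c ≈ 1.75 d; D_c ≈ 3.40 mg/L; x_c ≈ 46.8 km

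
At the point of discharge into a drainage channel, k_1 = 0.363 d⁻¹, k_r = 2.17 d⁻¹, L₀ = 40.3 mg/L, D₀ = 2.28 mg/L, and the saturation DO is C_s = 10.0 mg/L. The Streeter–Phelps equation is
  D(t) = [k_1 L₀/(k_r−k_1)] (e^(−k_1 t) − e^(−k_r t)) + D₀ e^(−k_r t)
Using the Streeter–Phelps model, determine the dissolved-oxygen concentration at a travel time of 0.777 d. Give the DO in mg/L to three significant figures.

k_1 L₀/(k_r−k_1) = 0.363×40.3/(2.17−0.363) = 14.63/1.807 = 8.096 mg/L.
e^(−k_1 t) = e^(−0.363×0.7770) = 0.7542; e^(−k_r t) = e^(−2.17×0.7770) = 0.1852.
D = 8.096 × (0.7542 − 0.1852) + 2.28 × 0.1852 = 4.606 + 0.4224 = 5.029 mg/L.
DO = C_s − D = 10.0 − 5.029 = 4.971 mg/L.

DO ≈ 4.97 mg/L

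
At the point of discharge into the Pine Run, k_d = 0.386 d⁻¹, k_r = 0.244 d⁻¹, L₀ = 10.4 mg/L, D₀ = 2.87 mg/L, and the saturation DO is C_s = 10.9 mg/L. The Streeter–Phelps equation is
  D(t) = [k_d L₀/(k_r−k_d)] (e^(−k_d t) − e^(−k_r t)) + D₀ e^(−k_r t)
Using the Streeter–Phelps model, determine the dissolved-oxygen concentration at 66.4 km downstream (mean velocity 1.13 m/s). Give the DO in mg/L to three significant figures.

DO ≈ 6.26 mg/L

Travel time t = x/v = 66.4 km / (1.13 m/s) = 66400 m / 1.13 m/s = 58760 s = 0.6801 d.
k_d L₀/(k_r−k_d) = 0.386×10.4/(0.244−0.386) = 4.014/-0.1420 = -28.27 mg/L.
e^(−k_d t) = e^(−0.386×0.6801) = 0.7691; e^(−k_r t) = e^(−0.244×0.6801) = 0.8471.
D = -28.27 × (0.7691 − 0.8471) + 2.87 × 0.8471 = 2.205 + 2.431 = 4.636 mg/L.
DO = C_s − D = 10.9 − 4.636 = 6.264 mg/L.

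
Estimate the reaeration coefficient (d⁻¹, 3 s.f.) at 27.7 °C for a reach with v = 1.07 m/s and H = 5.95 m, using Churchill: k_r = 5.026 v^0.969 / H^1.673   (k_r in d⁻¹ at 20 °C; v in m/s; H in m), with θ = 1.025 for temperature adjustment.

k_r(20) = 5.026 × 1.07^0.969 / 5.95^1.673 = 5.026 × 1.068 / 19.76 = 0.2716 d⁻¹.
k_r(27.7) = 0.2716 × 1.025^(27.7−20) = 0.2716 × 1.209 = 0.3285 d⁻¹.

k_r ≈ 0.328 d⁻¹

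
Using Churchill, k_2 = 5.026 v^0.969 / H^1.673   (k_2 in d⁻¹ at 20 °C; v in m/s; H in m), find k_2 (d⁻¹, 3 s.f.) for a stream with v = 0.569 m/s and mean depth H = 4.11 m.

k_2 = 5.026 × 0.569^0.969 / 4.11^1.673 = 5.026 × 0.5790 / 10.64 = 0.2735 d⁻¹.

k_2 ≈ 0.274 d⁻¹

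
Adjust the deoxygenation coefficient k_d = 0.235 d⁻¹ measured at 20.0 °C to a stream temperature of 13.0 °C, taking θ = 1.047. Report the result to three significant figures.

k_d ≈ 0.170 d⁻¹

k_d(T₂) = k_d(T₁) · θ^(T₂−T₁) = 0.235 × 1.047^(13.0−20.0)
= 0.235 × 1.047^-7.00 = 0.235 × 0.7251 = 0.1704 d⁻¹.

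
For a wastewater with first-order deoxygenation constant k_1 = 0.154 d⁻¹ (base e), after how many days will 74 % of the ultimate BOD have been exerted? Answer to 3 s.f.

t ≈ 8.75 d

y/L₀ = 1 − e^(−k_1 t) = 0.74 ⇒ e^(−k_1 t) = 0.260
t = −ln(0.260) / 0.154 = 1.347 / 0.154 = 8.747 d.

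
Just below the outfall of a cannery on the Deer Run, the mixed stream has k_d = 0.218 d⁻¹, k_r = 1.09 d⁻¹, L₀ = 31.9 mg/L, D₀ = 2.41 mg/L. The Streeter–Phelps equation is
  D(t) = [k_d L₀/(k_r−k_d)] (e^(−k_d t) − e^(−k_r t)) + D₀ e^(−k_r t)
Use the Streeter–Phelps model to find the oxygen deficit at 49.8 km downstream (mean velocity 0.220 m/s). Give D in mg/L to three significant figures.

Travel time t = x/v = 49.8 km / (0.220 m/s) = 49800 m / 0.220 m/s = 226400 s = 2.620 d.
k_d L₀/(k_r−k_d) = 0.218×31.9/(1.09−0.218) = 6.954/0.8720 = 7.975 mg/L.
e^(−k_d t) = e^(−0.218×2.620) = 0.5649; e^(−k_r t) = e^(−1.09×2.620) = 0.05751.
D = 7.975 × (0.5649 − 0.05751) + 2.41 × 0.05751 = 4.046 + 0.1386 = 4.185 mg/L.

D ≈ 4.18 mg/L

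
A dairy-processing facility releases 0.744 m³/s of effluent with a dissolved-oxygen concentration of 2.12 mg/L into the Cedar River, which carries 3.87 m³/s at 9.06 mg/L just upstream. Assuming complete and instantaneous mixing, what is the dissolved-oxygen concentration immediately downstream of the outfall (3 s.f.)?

Flow-weighted mixing: C = (Q_r C_r + Q_w C_w)/(Q_r + Q_w)
= (3.87×9.06 + 0.744×2.12)/(3.87 + 0.744) = 36.64/4.614 = 7.941 mg/L.

7.94 mg/L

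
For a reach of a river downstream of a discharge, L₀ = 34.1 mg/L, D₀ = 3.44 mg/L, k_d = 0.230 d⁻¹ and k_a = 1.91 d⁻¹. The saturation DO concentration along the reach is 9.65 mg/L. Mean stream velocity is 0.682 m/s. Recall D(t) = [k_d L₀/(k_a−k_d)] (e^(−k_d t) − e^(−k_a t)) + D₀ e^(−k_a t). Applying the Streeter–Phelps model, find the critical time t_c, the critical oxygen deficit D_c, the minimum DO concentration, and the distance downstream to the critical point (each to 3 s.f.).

t_c ≈ 0.465 d; D_c ≈ 3.69 mg/L; min DO ≈ 5.96 mg/L; x_c ≈ 27.4 km

With k_a/k_d = 8.304 and 1 − D₀(k_a−k_d)/(k_d L₀) = 0.2631,
t_c = ln(8.304 × 0.2631) / (1.91 − 0.230) = ln(2.185) / 1.680 = 0.7817/1.680 = 0.4653 d.
D_c = (k_d/k_a) L₀ e^(−k_d t_c) = (0.230/1.91) × 34.1 × e^(−0.230×0.4653) = 0.1204 × 34.1 × 0.8985 = 3.690 mg/L.
Minimum DO = C_s − D_c = 9.65 − 3.690 = 5.960 mg/L.
x_c = v t_c = 0.682 m/s × 0.4653 d × 86400 s/d = 27420 m ≈ 27.4 km.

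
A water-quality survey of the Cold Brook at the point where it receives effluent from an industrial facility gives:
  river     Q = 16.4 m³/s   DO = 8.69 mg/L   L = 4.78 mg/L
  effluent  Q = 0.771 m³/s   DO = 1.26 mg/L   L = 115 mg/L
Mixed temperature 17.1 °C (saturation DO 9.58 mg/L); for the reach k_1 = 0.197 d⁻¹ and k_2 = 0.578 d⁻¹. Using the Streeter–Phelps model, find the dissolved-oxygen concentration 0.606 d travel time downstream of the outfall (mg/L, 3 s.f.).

DO ≈ 7.80 mg/L

Mixed DO = (16.4×8.69 + 0.771×1.26)/(16.4+0.771) = 143.5/17.17 = 8.356 mg/L.
Mixed L₀ = (16.4×4.78 + 0.771×115)/(17.17) = 167.1/17.17 = 9.729 mg/L.
Initial deficit D₀ = C_s − DO₀ = 9.58 − 8.356 = 1.224 mg/L.
D(0.606) = [0.197×9.729/(0.578−0.197)](e^(−0.197×0.606) − e^(−0.578×0.606)) + 1.224 e^(−0.578×0.606)
= 5.030 × (0.8875 − 0.7045) + 1.224 × 0.7045 = 1.782 mg/L.
DO = 9.58 − 1.782 = 7.798 mg/L.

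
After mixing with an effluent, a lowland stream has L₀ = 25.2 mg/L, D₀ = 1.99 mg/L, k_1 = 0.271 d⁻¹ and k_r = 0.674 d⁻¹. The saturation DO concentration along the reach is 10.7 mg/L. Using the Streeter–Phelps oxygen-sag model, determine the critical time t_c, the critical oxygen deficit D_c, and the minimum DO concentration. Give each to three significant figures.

At the critical point dD/dt = 0, so k_1 L₀ e^(−k_1 t) = k_r D. Substituting D(t) from the Streeter–Phelps equation and solving for t gives
t_c = ln[(k_r/k_1)(1 − D₀(k_r−k_1)/(k_1 L₀))] / (k_r−k_1).
Here k_r−k_1 = 0.4030 d⁻¹ and 1 − D₀(k_r−k_1)/(k_1 L₀) = 1 − 1.99×0.4030/(0.271×25.2) = 0.8826, so
t_c = ln(2.487 × 0.8826) / 0.4030 = 0.7862 / 0.4030 = 1.951 d.
L(t_c) = L₀ e^(−k_1 t_c) = 25.2 × 0.5894 = 14.85 mg/L, and at the critical point k_r D_c = k_1 L, so D_c = (0.271/0.674) × 14.85 = 5.972 mg/L.
Minimum DO = C_s − D_c = 10.7 − 5.972 = 4.728 mg/L.

t_c ≈ 1.95 d; D_c ≈ 5.97 mg/L; min DO ≈ 4.73 mg/L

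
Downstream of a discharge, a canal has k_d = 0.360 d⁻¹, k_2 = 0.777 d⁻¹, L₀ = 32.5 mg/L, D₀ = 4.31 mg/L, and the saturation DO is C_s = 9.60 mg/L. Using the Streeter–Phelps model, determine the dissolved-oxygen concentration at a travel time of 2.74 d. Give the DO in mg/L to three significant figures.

DO ≈ 1.96 mg/L

k_d L₀/(k_2−k_d) = 0.360×32.5/(0.777−0.360) = 11.70/0.4170 = 28.06 mg/L.
e^(−k_d t) = e^(−0.360×2.740) = 0.3729; e^(−k_2 t) = e^(−0.777×2.740) = 0.1190.
D = 28.06 × (0.3729 − 0.1190) + 4.31 × 0.1190 = 7.125 + 0.5127 = 7.638 mg/L.
DO = C_s − D = 9.60 − 7.638 = 1.962 mg/L.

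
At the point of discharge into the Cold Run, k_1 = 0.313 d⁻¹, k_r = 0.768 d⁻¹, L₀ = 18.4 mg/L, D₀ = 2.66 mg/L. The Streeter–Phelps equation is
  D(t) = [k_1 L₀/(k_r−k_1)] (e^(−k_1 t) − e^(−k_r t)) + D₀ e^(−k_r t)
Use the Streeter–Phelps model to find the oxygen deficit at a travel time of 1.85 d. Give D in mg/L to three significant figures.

k_1 L₀/(k_r−k_1) = 0.313×18.4/(0.768−0.313) = 5.759/0.4550 = 12.66 mg/L.
e^(−k_1 t) = e^(−0.313×1.850) = 0.5604; e^(−k_r t) = e^(−0.768×1.850) = 0.2415.
D = 12.66 × (0.5604 − 0.2415) + 2.66 × 0.2415 = 4.037 + 0.6424 = 4.679 mg/L.

D ≈ 4.68 mg/L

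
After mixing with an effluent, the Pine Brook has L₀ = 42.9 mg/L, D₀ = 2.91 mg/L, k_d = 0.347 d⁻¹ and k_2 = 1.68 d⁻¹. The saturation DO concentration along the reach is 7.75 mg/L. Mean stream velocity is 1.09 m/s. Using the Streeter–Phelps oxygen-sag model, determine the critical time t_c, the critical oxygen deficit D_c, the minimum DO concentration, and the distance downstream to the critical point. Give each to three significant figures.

t_c = [1/(k_2−k_d)] ln[(k_2/k_d)(1 − D₀(k_2−k_d)/(k_d L₀))]
= [1/(1.68−0.347)] ln[(1.68/0.347)(1 − 2.91×1.333/(0.347×42.9))]
= (1/1.333) ln[4.841 × 0.7394] = 0.7502 × ln(3.580) = 0.7502 × 1.275 = 0.9567 d.
L(t_c) = L₀ e^(−k_d t_c) = 42.9 × 0.7175 = 30.78 mg/L, and at the critical point k_2 D_c = k_d L, so D_c = (0.347/1.68) × 30.78 = 6.358 mg/L.
Minimum DO = C_s − D_c = 7.75 − 6.358 = 1.392 mg/L.
x_c = v t_c = 1.09 m/s × 0.9567 d × 86400 s/d = 90100 m ≈ 90.1 km.

t_c ≈ 0.957 d; D_c ≈ 6.36 mg/L; min DO ≈ 1.39 mg/L; x_c ≈ 90.1 km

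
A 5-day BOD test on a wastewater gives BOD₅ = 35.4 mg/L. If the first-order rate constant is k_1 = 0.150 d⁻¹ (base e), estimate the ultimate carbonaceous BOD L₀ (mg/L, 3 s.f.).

BOD₅ = L₀(1 − e^(−5k_1)) ⇒ L₀ = BOD₅ / (1 − e^(−5×0.150))
= 35.4 / (1 − 0.4724) = 35.4 / 0.5276 = 67.09 mg/L.

L₀ ≈ 67.1 mg/L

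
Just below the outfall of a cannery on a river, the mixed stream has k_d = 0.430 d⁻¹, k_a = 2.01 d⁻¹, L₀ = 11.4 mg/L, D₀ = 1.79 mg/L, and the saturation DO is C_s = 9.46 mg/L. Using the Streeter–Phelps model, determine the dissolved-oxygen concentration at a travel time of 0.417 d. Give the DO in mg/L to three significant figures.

DO ≈ 7.43 mg/L

k_d L₀/(k_a−k_d) = 0.430×11.4/(2.01−0.430) = 4.902/1.580 = 3.103 mg/L.
e^(−k_d t) = e^(−0.430×0.4170) = 0.8358; e^(−k_a t) = e^(−2.01×0.4170) = 0.4325.
D = 3.103 × (0.8358 − 0.4325) + 1.79 × 0.4325 = 1.251 + 0.7742 = 2.026 mg/L.
DO = C_s − D = 9.46 − 2.026 = 7.434 mg/L.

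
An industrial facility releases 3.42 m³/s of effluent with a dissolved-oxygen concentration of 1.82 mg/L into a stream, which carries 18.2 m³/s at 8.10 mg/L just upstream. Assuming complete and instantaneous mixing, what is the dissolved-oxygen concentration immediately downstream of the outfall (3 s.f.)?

7.11 mg/L

Flow-weighted mixing: C = (Q_r C_r + Q_w C_w)/(Q_r + Q_w)
= (18.2×8.10 + 3.42×1.82)/(18.2 + 3.42) = 153.6/21.62 = 7.107 mg/L.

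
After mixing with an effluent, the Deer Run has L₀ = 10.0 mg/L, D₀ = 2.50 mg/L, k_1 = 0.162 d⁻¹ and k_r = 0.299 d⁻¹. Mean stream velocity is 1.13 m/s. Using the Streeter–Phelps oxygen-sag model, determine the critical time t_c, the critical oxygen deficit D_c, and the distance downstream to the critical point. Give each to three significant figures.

At the critical point dD/dt = 0, so k_1 L₀ e^(−k_1 t) = k_r D. Substituting D(t) from the Streeter–Phelps equation and solving for t gives
t_c = ln[(k_r/k_1)(1 − D₀(k_r−k_1)/(k_1 L₀))] / (k_r−k_1).
Here k_r−k_1 = 0.1370 d⁻¹ and 1 − D₀(k_r−k_1)/(k_1 L₀) = 1 − 2.50×0.1370/(0.162×10.0) = 0.7886, so
t_c = ln(1.846 × 0.7886) / 0.1370 = 0.3753 / 0.1370 = 2.740 d.
L(t_c) = L₀ e^(−k_1 t_c) = 10.0 × 0.6416 = 6.416 mg/L, and at the critical point k_r D_c = k_1 L, so D_c = (0.162/0.299) × 6.416 = 3.476 mg/L.
x_c = v t_c = 1.13 m/s × 2.740 d × 86400 s/d = 267500 m ≈ 267 km.

t_c ≈ 2.74 d; D_c ≈ 3.48 mg/L; x_c ≈ 267 km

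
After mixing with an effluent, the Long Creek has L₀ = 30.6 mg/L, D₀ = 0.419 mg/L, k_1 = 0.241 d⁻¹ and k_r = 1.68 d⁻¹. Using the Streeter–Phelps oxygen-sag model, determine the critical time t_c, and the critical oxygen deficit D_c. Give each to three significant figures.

t_c ≈ 1.29 d; D_c ≈ 3.22 mg/L

t_c = [1/(k_r−k_1)] ln[(k_r/k_1)(1 − D₀(k_r−k_1)/(k_1 L₀))]
= [1/(1.68−0.241)] ln[(1.68/0.241)(1 − 0.419×1.439/(0.241×30.6))]
= (1/1.439) ln[6.971 × 0.9182] = 0.6949 × ln(6.401) = 0.6949 × 1.856 = 1.290 d.
D_c = (k_1/k_r) L₀ e^(−k_1 t_c) = (0.241/1.68) × 30.6 × e^(−0.241×1.290) = 0.1435 × 30.6 × 0.7328 = 3.217 mg/L.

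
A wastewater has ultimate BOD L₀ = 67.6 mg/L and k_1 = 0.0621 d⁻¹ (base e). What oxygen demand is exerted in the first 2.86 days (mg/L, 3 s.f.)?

y ≈ 11.0 mg/L

y_t = L₀(1 − e^(−k_1 t)) = 67.6 × (1 − e^(−0.0621×2.86))
= 67.6 × (1 − 0.8373) = 67.6 × 0.1627 = 11.00 mg/L.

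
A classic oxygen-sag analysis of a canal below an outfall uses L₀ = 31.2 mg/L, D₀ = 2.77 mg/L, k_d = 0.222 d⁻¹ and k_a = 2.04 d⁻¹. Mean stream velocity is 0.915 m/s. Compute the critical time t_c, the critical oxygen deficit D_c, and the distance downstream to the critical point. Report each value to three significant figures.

t_c = [1/(k_a−k_d)] ln[(k_a/k_d)(1 − D₀(k_a−k_d)/(k_d L₀))]
= [1/(2.04−0.222)] ln[(2.04/0.222)(1 − 2.77×1.818/(0.222×31.2))]
= (1/1.818) ln[9.189 × 0.2729] = 0.5501 × ln(2.508) = 0.5501 × 0.9196 = 0.5058 d.
D_c = (k_d/k_a) L₀ e^(−k_d t_c) = (0.222/2.04) × 31.2 × e^(−0.222×0.5058) = 0.1088 × 31.2 × 0.8938 = 3.035 mg/L.
x_c = v t_c = 0.915 m/s × 0.5058 d × 86400 s/d = 39990 m ≈ 40.0 km.

t_c ≈ 0.506 d; D_c ≈ 3.03 mg/L; x_c ≈ 40.0 km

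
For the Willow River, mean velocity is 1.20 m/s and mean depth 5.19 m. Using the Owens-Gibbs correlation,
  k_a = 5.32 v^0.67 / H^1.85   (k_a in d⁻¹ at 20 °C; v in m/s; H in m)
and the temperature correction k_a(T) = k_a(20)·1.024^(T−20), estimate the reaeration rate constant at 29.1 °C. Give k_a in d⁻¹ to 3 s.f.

k_a ≈ 0.355 d⁻¹

k_a(20) = 5.32 × 1.20^0.67 / 5.19^1.85 = 5.32 × 1.130 / 21.04 = 0.2857 d⁻¹.
k_a(29.1) = 0.2857 × 1.024^(29.1−20) = 0.2857 × 1.241 = 0.3545 d⁻¹.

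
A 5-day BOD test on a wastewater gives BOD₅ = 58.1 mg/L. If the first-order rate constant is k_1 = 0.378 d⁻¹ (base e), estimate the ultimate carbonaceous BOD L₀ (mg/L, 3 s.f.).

L₀ ≈ 68.4 mg/L

BOD₅ = L₀(1 − e^(−5k_1)) ⇒ L₀ = BOD₅ / (1 − e^(−5×0.378))
= 58.1 / (1 − 0.1511) = 58.1 / 0.8489 = 68.44 mg/L.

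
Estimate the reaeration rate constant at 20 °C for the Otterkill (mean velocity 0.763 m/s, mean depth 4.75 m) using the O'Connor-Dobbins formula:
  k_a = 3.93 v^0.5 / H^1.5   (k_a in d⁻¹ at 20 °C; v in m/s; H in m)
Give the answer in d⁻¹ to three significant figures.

k_a ≈ 0.332 d⁻¹

k_a = 3.93 × 0.763^0.5 / 4.75^1.5 = 3.93 × 0.8735 / 10.35 = 0.3316 d⁻¹.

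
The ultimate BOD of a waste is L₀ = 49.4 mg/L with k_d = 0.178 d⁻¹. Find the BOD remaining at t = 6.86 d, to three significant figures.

L ≈ 14.6 mg/L

L_t = L₀ e^(−k_d t) = 49.4 × e^(−0.178×6.86) = 49.4 × 0.2949 = 14.57 mg/L.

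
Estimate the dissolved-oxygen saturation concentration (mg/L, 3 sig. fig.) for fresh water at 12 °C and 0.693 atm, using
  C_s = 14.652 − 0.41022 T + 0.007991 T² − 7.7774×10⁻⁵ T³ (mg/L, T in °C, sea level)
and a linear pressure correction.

At sea level: C_s = 14.652 − 0.41022×12 + 0.007991×12² − 7.7774×10⁻⁵×12³ = 10.75 mg/L.
Pressure correction: C_s' = 10.75 × 0.693 = 7.447 mg/L.

C_s ≈ 7.45 mg/L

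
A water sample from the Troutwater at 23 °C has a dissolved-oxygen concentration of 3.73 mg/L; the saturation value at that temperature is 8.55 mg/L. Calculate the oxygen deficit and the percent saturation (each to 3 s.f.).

D = C_s − C = 8.55 − 3.73 = 4.82 mg/L.
% saturation = 3.73/8.55 × 100 = 43.6 %.

D ≈ 4.82 mg/L; 43.6 % saturation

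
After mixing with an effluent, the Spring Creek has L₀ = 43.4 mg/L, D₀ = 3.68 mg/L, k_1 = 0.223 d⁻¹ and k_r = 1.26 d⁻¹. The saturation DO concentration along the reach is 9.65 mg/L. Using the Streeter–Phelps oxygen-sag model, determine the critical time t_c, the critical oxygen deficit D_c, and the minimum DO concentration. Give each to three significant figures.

t_c ≈ 1.19 d; D_c ≈ 5.90 mg/L; min DO ≈ 3.75 mg/L

t_c = [1/(k_r−k_1)] ln[(k_r/k_1)(1 − D₀(k_r−k_1)/(k_1 L₀))]
= [1/(1.26−0.223)] ln[(1.26/0.223)(1 − 3.68×1.037/(0.223×43.4))]
= (1/1.037) ln[5.650 × 0.6057] = 0.9643 × ln(3.422) = 0.9643 × 1.230 = 1.186 d.
L(t_c) = L₀ e^(−k_1 t_c) = 43.4 × 0.7675 = 33.31 mg/L, and at the critical point k_r D_c = k_1 L, so D_c = (0.223/1.26) × 33.31 = 5.896 mg/L.
Minimum DO = C_s − D_c = 9.65 − 5.896 = 3.754 mg/L.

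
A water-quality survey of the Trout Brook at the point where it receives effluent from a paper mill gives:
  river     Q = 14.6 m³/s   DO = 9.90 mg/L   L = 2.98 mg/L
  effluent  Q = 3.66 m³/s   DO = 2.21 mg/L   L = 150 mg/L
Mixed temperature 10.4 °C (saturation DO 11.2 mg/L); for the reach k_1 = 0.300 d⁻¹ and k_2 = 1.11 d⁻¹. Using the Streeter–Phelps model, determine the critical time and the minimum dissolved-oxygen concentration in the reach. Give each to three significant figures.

Mixed DO = (14.6×9.90 + 3.66×2.21)/(14.6+3.66) = 152.6/18.26 = 8.359 mg/L.
Mixed L₀ = (14.6×2.98 + 3.66×150)/(18.26) = 592.5/18.26 = 32.45 mg/L.
Initial deficit D₀ = C_s − DO₀ = 11.2 − 8.359 = 2.841 mg/L.
t_c = (1/0.8100) ln[(1.11/0.300)(1 − 2.841×0.8100/(0.300×32.45))] = 1.235 × ln(2.825) = 1.282 d.
D_c = (0.300/1.11) × 32.45 × e^(−0.300×1.282) = 0.2703 × 32.45 × 0.6807 = 5.969 mg/L.
Minimum DO = 11.2 − 5.969 = 5.231 mg/L.

t_c ≈ 1.28 d; minimum DO ≈ 5.23 mg/L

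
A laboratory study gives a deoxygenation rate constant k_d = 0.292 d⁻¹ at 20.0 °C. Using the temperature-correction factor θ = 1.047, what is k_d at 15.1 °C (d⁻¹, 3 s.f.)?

k_d ≈ 0.233 d⁻¹

k_d(T₂) = k_d(T₁) · θ^(T₂−T₁) = 0.292 × 1.047^(15.1−20.0)
= 0.292 × 1.047^-4.90 = 0.292 × 0.7985 = 0.2332 d⁻¹.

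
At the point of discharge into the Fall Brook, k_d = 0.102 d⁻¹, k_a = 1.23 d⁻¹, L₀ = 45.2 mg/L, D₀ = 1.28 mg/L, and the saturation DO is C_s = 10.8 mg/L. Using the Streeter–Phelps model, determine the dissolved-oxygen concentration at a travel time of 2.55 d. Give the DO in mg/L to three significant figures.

DO ≈ 7.77 mg/L

k_d L₀/(k_a−k_d) = 0.102×45.2/(1.23−0.102) = 4.610/1.128 = 4.087 mg/L.
e^(−k_d t) = e^(−0.102×2.550) = 0.7710; e^(−k_a t) = e^(−1.23×2.550) = 0.04343.
D = 4.087 × (0.7710 − 0.04343) + 1.28 × 0.04343 = 2.974 + 0.05560 = 3.029 mg/L.
DO = C_s − D = 10.8 − 3.029 = 7.771 mg/L.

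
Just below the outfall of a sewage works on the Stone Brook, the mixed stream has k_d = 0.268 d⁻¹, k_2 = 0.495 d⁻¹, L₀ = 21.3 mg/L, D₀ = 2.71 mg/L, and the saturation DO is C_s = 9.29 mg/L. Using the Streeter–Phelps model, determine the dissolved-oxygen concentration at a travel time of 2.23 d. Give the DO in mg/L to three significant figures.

DO ≈ 2.90 mg/L

k_d L₀/(k_2−k_d) = 0.268×21.3/(0.495−0.268) = 5.708/0.2270 = 25.15 mg/L.
e^(−k_d t) = e^(−0.268×2.230) = 0.5501; e^(−k_2 t) = e^(−0.495×2.230) = 0.3316.
D = 25.15 × (0.5501 − 0.3316) + 2.71 × 0.3316 = 5.495 + 0.8986 = 6.394 mg/L.
DO = C_s − D = 9.29 − 6.394 = 2.896 mg/L.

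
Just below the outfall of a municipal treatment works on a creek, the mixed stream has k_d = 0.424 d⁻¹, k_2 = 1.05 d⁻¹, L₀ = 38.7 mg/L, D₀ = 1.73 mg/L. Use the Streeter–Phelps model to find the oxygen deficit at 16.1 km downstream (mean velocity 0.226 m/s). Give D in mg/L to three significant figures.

Travel time t = x/v = 16.1 km / (0.226 m/s) = 16100 m / 0.226 m/s = 71240 s = 0.8245 d.
k_d L₀/(k_2−k_d) = 0.424×38.7/(1.05−0.424) = 16.41/0.6260 = 26.21 mg/L.
e^(−k_d t) = e^(−0.424×0.8245) = 0.7050; e^(−k_2 t) = e^(−1.05×0.8245) = 0.4207.
D = 26.21 × (0.7050 − 0.4207) + 1.73 × 0.4207 = 7.450 + 0.7279 = 8.178 mg/L.

D ≈ 8.18 mg/L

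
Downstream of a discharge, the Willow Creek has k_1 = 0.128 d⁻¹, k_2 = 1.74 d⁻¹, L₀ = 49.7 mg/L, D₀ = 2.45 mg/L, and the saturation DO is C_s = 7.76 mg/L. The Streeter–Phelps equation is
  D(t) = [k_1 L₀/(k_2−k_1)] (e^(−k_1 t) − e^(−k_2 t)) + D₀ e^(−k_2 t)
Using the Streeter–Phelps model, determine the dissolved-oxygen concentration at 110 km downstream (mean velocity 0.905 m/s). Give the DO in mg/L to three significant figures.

Travel time t = x/v = 110 km / (0.905 m/s) = 110000 m / 0.905 m/s = 121500 s = 1.407 d.
k_1 L₀/(k_2−k_1) = 0.128×49.7/(1.74−0.128) = 6.362/1.612 = 3.946 mg/L.
e^(−k_1 t) = e^(−0.128×1.407) = 0.8352; e^(−k_2 t) = e^(−1.74×1.407) = 0.08648.
D = 3.946 × (0.8352 − 0.08648) + 2.45 × 0.08648 = 2.955 + 0.2119 = 3.167 mg/L.
DO = C_s − D = 7.76 − 3.167 = 4.593 mg/L.

DO ≈ 4.59 mg/L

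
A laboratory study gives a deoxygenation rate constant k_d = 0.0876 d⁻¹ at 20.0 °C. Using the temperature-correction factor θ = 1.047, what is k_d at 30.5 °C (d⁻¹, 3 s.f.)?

k_d ≈ 0.142 d⁻¹

k_d(T₂) = k_d(T₁) · θ^(T₂−T₁) = 0.0876 × 1.047^(30.5−20.0)
= 0.0876 × 1.047^10.5 = 0.0876 × 1.620 = 0.1419 d⁻¹.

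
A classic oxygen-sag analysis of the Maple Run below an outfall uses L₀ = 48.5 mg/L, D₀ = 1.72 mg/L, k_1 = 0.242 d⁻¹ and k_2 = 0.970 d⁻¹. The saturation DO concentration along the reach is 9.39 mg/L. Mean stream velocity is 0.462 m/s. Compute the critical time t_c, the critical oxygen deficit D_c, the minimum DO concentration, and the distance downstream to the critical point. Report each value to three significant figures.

t_c ≈ 1.75 d; D_c ≈ 7.92 mg/L; min DO ≈ 1.47 mg/L; x_c ≈ 69.9 km

t_c = [1/(k_2−k_1)] ln[(k_2/k_1)(1 − D₀(k_2−k_1)/(k_1 L₀))]
= [1/(0.970−0.242)] ln[(0.970/0.242)(1 − 1.72×0.7280/(0.242×48.5))]
= (1/0.7280) ln[4.008 × 0.8933] = 1.374 × ln(3.581) = 1.374 × 1.276 = 1.752 d.
D_c = (k_1/k_2) L₀ e^(−k_1 t_c) = (0.242/0.970) × 48.5 × e^(−0.242×1.752) = 0.2495 × 48.5 × 0.6544 = 7.918 mg/L.
Minimum DO = C_s − D_c = 9.39 − 7.918 = 1.472 mg/L.
x_c = v t_c = 0.462 m/s × 1.752 d × 86400 s/d = 69940 m ≈ 69.9 km.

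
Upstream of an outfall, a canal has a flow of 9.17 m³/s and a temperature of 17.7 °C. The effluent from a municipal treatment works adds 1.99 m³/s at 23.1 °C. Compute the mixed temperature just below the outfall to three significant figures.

Flow-weighted mixing: C = (Q_r C_r + Q_w C_w)/(Q_r + Q_w)
= (9.17×17.7 + 1.99×23.1)/(9.17 + 1.99) = 208.3/11.16 = 18.66 °C.

18.7 °C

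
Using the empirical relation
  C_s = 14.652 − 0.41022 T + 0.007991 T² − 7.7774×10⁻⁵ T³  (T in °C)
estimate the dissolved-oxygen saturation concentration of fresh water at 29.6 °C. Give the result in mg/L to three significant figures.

C_s = 14.652 − 0.41022×29.6 + 0.007991×29.6² − 7.7774×10⁻⁵×29.6³ = 7.494 mg/L.

C_s ≈ 7.49 mg/L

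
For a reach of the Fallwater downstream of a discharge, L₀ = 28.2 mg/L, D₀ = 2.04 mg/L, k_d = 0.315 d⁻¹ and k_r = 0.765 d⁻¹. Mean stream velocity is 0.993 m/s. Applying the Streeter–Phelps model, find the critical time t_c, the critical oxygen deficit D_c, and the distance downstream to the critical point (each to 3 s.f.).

t_c = [1/(k_r−k_d)] ln[(k_r/k_d)(1 − D₀(k_r−k_d)/(k_d L₀))]
= [1/(0.765−0.315)] ln[(0.765/0.315)(1 − 2.04×0.4500/(0.315×28.2))]
= (1/0.4500) ln[2.429 × 0.8967] = 2.222 × ln(2.178) = 2.222 × 0.7782 = 1.729 d.
D_c = (k_d/k_r) L₀ e^(−k_d t_c) = (0.315/0.765) × 28.2 × e^(−0.315×1.729) = 0.4118 × 28.2 × 0.5800 = 6.735 mg/L.
x_c = v t_c = 0.993 m/s × 1.729 d × 86400 s/d = 148400 m ≈ 148 km.

t_c ≈ 1.73 d; D_c ≈ 6.73 mg/L; x_c ≈ 148 km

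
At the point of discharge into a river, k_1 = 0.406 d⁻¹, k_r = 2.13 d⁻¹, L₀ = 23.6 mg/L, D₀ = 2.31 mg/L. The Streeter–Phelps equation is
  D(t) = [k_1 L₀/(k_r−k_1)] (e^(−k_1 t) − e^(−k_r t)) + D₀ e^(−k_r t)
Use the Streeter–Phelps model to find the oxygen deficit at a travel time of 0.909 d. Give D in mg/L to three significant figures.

D ≈ 3.37 mg/L

k_1 L₀/(k_r−k_1) = 0.406×23.6/(2.13−0.406) = 9.582/1.724 = 5.558 mg/L.
e^(−k_1 t) = e^(−0.406×0.9090) = 0.6914; e^(−k_r t) = e^(−2.13×0.9090) = 0.1443.
D = 5.558 × (0.6914 − 0.1443) + 2.31 × 0.1443 = 3.041 + 0.3332 = 3.374 mg/L.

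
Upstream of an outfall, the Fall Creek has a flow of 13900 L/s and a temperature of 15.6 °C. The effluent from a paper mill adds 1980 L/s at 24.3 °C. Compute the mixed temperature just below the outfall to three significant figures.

16.7 °C

Flow-weighted mixing: C = (Q_r C_r + Q_w C_w)/(Q_r + Q_w)
= (13900×15.6 + 1980×24.3)/(13900 + 1980) = 265000/15880 = 16.68 °C.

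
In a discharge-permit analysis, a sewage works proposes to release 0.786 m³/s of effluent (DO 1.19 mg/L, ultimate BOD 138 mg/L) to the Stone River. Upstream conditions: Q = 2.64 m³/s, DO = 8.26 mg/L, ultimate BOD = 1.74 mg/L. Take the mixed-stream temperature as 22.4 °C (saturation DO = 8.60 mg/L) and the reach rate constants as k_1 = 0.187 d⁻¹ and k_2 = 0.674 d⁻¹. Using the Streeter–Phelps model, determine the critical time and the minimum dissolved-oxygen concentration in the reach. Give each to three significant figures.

Mixed DO = (2.64×8.26 + 0.786×1.19)/(2.64+0.786) = 22.74/3.426 = 6.638 mg/L.
Mixed L₀ = (2.64×1.74 + 0.786×138)/(3.426) = 113.1/3.426 = 33.00 mg/L.
Initial deficit D₀ = C_s − DO₀ = 8.60 − 6.638 = 1.962 mg/L.
t_c = (1/0.4870) ln[(0.674/0.187)(1 − 1.962×0.4870/(0.187×33.00))] = 2.053 × ln(3.046) = 2.287 d.
D_c = (0.187/0.674) × 33.00 × e^(−0.187×2.287) = 0.2774 × 33.00 × 0.6520 = 5.970 mg/L.
Minimum DO = 8.60 − 5.970 = 2.630 mg/L.

t_c ≈ 2.29 d; minimum DO ≈ 2.63 mg/L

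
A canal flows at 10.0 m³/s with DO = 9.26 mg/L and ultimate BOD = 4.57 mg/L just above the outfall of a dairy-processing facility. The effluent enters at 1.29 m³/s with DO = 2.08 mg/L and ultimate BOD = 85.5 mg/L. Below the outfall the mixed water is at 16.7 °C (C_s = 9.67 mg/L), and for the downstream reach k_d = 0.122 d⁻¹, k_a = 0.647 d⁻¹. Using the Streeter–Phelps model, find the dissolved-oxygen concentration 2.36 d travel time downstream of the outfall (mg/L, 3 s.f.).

Mixed DO = (10.0×9.26 + 1.29×2.08)/(10.0+1.29) = 95.28/11.29 = 8.440 mg/L.
Mixed L₀ = (10.0×4.57 + 1.29×85.5)/(11.29) = 156.0/11.29 = 13.82 mg/L.
Initial deficit D₀ = C_s − DO₀ = 9.67 − 8.440 = 1.230 mg/L.
D(2.36) = [0.122×13.82/(0.647−0.122)](e^(−0.122×2.36) − e^(−0.647×2.36)) + 1.230 e^(−0.647×2.36)
= 3.211 × (0.7498 − 0.2172) + 1.230 × 0.2172 = 1.977 mg/L.
DO = 9.67 − 1.977 = 7.693 mg/L.

DO ≈ 7.69 mg/L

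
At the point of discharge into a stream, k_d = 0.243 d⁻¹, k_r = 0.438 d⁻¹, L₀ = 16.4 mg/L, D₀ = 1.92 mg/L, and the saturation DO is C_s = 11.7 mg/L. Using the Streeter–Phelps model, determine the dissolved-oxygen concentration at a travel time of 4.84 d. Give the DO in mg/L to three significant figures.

DO ≈ 7.62 mg/L

k_d L₀/(k_r−k_d) = 0.243×16.4/(0.438−0.243) = 3.985/0.1950 = 20.44 mg/L.
e^(−k_d t) = e^(−0.243×4.840) = 0.3085; e^(−k_r t) = e^(−0.438×4.840) = 0.1200.
D = 20.44 × (0.3085 − 0.1200) + 1.92 × 0.1200 = 3.851 + 0.2305 = 4.081 mg/L.
DO = C_s − D = 11.7 − 4.081 = 7.619 mg/L.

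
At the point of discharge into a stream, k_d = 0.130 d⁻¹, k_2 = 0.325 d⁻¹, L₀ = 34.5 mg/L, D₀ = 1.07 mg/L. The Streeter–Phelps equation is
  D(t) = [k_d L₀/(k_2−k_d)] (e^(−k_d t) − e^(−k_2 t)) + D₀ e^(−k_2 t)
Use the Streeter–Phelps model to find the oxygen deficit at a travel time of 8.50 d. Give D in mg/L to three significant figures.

k_d L₀/(k_2−k_d) = 0.130×34.5/(0.325−0.130) = 4.485/0.1950 = 23.00 mg/L.
e^(−k_d t) = e^(−0.130×8.500) = 0.3312; e^(−k_2 t) = e^(−0.325×8.500) = 0.06313.
D = 23.00 × (0.3312 − 0.06313) + 1.07 × 0.06313 = 6.166 + 0.06755 = 6.233 mg/L.

D ≈ 6.23 mg/L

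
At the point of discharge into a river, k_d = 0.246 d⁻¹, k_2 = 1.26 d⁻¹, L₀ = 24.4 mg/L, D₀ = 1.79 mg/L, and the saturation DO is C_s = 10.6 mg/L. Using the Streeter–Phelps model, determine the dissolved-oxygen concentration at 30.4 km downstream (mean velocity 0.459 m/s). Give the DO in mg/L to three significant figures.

DO ≈ 7.27 mg/L

Travel time t = x/v = 30.4 km / (0.459 m/s) = 30400 m / 0.459 m/s = 66230 s = 0.7666 d.
k_d L₀/(k_2−k_d) = 0.246×24.4/(1.26−0.246) = 6.002/1.014 = 5.920 mg/L.
e^(−k_d t) = e^(−0.246×0.7666) = 0.8281; e^(−k_2 t) = e^(−1.26×0.7666) = 0.3807.
D = 5.920 × (0.8281 − 0.3807) + 1.79 × 0.3807 = 2.649 + 0.6814 = 3.330 mg/L.
DO = C_s − D = 10.6 − 3.330 = 7.270 mg/L.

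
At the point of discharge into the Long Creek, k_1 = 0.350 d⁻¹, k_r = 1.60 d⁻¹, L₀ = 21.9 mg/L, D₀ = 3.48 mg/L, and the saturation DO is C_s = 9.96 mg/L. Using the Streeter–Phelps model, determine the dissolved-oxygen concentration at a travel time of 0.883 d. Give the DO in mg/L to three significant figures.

DO ≈ 6.10 mg/L

k_1 L₀/(k_r−k_1) = 0.350×21.9/(1.60−0.350) = 7.665/1.250 = 6.132 mg/L.
e^(−k_1 t) = e^(−0.350×0.8830) = 0.7341; e^(−k_r t) = e^(−1.60×0.8830) = 0.2435.
D = 6.132 × (0.7341 − 0.2435) + 3.48 × 0.2435 = 3.009 + 0.8472 = 3.856 mg/L.
DO = C_s − D = 9.96 − 3.856 = 6.104 mg/L.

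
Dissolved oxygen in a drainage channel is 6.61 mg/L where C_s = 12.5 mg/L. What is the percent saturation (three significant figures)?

% saturation = C/C_s × 100 = 6.61/12.5 × 100 = 52.9 %.

52.9 % saturation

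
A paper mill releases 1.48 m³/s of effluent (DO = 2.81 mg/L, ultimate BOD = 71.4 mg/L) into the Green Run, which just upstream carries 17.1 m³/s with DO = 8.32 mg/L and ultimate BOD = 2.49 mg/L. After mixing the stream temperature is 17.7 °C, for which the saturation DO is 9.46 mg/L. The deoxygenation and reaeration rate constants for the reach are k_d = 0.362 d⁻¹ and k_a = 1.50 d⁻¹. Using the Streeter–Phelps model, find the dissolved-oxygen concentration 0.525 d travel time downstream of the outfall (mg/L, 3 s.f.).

DO ≈ 7.80 mg/L

Mixed DO = (17.1×8.32 + 1.48×2.81)/(17.1+1.48) = 146.4/18.58 = 7.881 mg/L.
Mixed L₀ = (17.1×2.49 + 1.48×71.4)/(18.58) = 148.3/18.58 = 7.979 mg/L.
Initial deficit D₀ = C_s − DO₀ = 9.46 − 7.881 = 1.579 mg/L.
D(0.525) = [0.362×7.979/(1.50−0.362)](e^(−0.362×0.525) − e^(−1.50×0.525)) + 1.579 e^(−1.50×0.525)
= 2.538 × (0.8269 − 0.4550) + 1.579 × 0.4550 = 1.662 mg/L.
DO = 9.46 − 1.662 = 7.798 mg/L.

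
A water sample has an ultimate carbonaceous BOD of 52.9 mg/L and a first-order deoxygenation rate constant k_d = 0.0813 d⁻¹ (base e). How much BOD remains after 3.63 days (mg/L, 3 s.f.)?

L ≈ 39.4 mg/L

L_t = L₀ e^(−k_d t) = 52.9 × e^(−0.0813×3.63) = 52.9 × 0.7444 = 39.38 mg/L.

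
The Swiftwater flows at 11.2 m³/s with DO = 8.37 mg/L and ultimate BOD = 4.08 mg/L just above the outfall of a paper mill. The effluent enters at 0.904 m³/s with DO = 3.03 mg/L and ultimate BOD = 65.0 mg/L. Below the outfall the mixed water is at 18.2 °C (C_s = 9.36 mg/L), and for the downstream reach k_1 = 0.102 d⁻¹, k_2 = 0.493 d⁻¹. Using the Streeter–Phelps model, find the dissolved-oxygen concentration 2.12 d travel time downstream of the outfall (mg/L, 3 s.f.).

DO ≈ 7.85 mg/L

Mixed DO = (11.2×8.37 + 0.904×3.03)/(11.2+0.904) = 96.48/12.10 = 7.971 mg/L.
Mixed L₀ = (11.2×4.08 + 0.904×65.0)/(12.10) = 104.5/12.10 = 8.630 mg/L.
Initial deficit D₀ = C_s − DO₀ = 9.36 − 7.971 = 1.389 mg/L.
D(2.12) = [0.102×8.630/(0.493−0.102)](e^(−0.102×2.12) − e^(−0.493×2.12)) + 1.389 e^(−0.493×2.12)
= 2.251 × (0.8055 − 0.3516) + 1.389 × 0.3516 = 1.510 mg/L.
DO = 9.36 − 1.510 = 7.850 mg/L.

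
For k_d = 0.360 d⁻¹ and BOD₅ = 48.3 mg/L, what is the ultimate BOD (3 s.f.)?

BOD₅ = L₀(1 − e^(−5k_d)) ⇒ L₀ = BOD₅ / (1 − e^(−5×0.360))
= 48.3 / (1 − 0.1653) = 48.3 / 0.8347 = 57.87 mg/L.

L₀ ≈ 57.9 mg/L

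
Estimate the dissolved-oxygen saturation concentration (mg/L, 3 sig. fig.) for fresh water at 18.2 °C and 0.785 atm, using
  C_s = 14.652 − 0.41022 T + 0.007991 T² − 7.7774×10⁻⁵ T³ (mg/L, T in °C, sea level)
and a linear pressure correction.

C_s ≈ 7.35 mg/L

At sea level: C_s = 14.652 − 0.41022×18.2 + 0.007991×18.2² − 7.7774×10⁻⁵×18.2³ = 9.364 mg/L.
Pressure correction: C_s' = 9.364 × 0.785 = 7.351 mg/L.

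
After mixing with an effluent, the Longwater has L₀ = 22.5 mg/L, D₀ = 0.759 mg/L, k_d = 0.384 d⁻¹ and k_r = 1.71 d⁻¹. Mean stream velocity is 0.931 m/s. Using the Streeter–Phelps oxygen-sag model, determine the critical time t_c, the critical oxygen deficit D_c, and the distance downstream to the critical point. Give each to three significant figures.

With k_r/k_d = 4.453 and 1 − D₀(k_r−k_d)/(k_d L₀) = 0.8835,
t_c = ln(4.453 × 0.8835) / (1.71 − 0.384) = ln(3.934) / 1.326 = 1.370/1.326 = 1.033 d.
L(t_c) = L₀ e^(−k_d t_c) = 22.5 × 0.6726 = 15.13 mg/L, and at the critical point k_r D_c = k_d L, so D_c = (0.384/1.71) × 15.13 = 3.398 mg/L.
x_c = v t_c = 0.931 m/s × 1.033 d × 86400 s/d = 83090 m ≈ 83.1 km.

t_c ≈ 1.03 d; D_c ≈ 3.40 mg/L; x_c ≈ 83.1 km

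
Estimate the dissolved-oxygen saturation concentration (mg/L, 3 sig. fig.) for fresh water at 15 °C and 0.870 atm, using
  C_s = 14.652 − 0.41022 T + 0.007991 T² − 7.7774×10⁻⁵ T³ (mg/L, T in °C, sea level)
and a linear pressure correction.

C_s ≈ 8.73 mg/L

At sea level: C_s = 14.652 − 0.41022×15 + 0.007991×15² − 7.7774×10⁻⁵×15³ = 10.03 mg/L.
Pressure correction: C_s' = 10.03 × 0.870 = 8.730 mg/L.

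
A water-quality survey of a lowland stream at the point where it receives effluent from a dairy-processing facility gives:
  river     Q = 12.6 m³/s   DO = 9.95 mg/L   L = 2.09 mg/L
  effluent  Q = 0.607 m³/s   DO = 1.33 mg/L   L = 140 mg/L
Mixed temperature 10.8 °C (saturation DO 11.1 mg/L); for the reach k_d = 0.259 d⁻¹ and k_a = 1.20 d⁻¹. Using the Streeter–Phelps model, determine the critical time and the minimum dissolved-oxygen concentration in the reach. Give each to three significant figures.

Mixed DO = (12.6×9.95 + 0.607×1.33)/(12.6+0.607) = 126.2/13.21 = 9.554 mg/L.
Mixed L₀ = (12.6×2.09 + 0.607×140)/(13.21) = 111.3/13.21 = 8.428 mg/L.
Initial deficit D₀ = C_s − DO₀ = 11.1 − 9.554 = 1.546 mg/L.
t_c = (1/0.9410) ln[(1.20/0.259)(1 − 1.546×0.9410/(0.259×8.428))] = 1.063 × ln(1.545) = 0.4624 d.
D_c = (0.259/1.20) × 8.428 × e^(−0.259×0.4624) = 0.2158 × 8.428 × 0.8871 = 1.614 mg/L.
Minimum DO = 11.1 − 1.614 = 9.486 mg/L.

t_c ≈ 0.462 d; minimum DO ≈ 9.49 mg/L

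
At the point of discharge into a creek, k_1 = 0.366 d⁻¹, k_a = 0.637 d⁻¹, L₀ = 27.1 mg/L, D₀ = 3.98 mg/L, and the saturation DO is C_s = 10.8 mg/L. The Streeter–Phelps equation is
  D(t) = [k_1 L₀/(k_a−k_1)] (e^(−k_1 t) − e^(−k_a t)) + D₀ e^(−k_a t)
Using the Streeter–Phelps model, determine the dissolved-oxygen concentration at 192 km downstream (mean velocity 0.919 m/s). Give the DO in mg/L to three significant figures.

DO ≈ 2.69 mg/L

Travel time t = x/v = 192 km / (0.919 m/s) = 192000 m / 0.919 m/s = 208900 s = 2.418 d.
k_1 L₀/(k_a−k_1) = 0.366×27.1/(0.637−0.366) = 9.919/0.2710 = 36.60 mg/L.
e^(−k_1 t) = e^(−0.366×2.418) = 0.4127; e^(−k_a t) = e^(−0.637×2.418) = 0.2143.
D = 36.60 × (0.4127 − 0.2143) + 3.98 × 0.2143 = 7.261 + 0.8530 = 8.114 mg/L.
DO = C_s − D = 10.8 − 8.114 = 2.686 mg/L.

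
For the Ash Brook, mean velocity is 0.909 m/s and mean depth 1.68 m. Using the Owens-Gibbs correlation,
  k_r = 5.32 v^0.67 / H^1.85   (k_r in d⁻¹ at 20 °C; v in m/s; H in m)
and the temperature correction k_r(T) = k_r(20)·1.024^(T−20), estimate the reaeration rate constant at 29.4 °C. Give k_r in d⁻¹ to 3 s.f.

k_r ≈ 2.39 d⁻¹

k_r(20) = 5.32 × 0.909^0.67 / 1.68^1.85 = 5.32 × 0.9381 / 2.611 = 1.911 d⁻¹.
k_r(29.4) = 1.911 × 1.024^(29.4−20) = 1.911 × 1.250 = 2.389 d⁻¹.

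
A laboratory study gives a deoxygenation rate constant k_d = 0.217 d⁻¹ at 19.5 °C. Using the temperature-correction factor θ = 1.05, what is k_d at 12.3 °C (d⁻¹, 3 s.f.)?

k_d ≈ 0.153 d⁻¹

k_d(T₂) = k_d(T₁) · θ^(T₂−T₁) = 0.217 × 1.05^(12.3−19.5)
= 0.217 × 1.05^-7.20 = 0.217 × 0.7038 = 0.1527 d⁻¹.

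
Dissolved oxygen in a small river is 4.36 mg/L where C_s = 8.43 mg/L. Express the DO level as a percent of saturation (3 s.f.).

% saturation = C/C_s × 100 = 4.36/8.43 × 100 = 51.7 %.

51.7 % saturation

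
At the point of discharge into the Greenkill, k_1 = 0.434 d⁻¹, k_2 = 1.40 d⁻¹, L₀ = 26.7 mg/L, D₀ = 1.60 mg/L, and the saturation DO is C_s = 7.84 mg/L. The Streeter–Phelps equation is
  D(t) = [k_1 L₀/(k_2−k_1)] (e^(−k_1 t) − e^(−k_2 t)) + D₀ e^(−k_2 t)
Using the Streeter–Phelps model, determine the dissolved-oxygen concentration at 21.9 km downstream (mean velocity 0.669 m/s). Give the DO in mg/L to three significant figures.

Travel time t = x/v = 21.9 km / (0.669 m/s) = 21900 m / 0.669 m/s = 32740 s = 0.3789 d.
k_1 L₀/(k_2−k_1) = 0.434×26.7/(1.40−0.434) = 11.59/0.9660 = 12.00 mg/L.
e^(−k_1 t) = e^(−0.434×0.3789) = 0.8484; e^(−k_2 t) = e^(−1.40×0.3789) = 0.5883.
D = 12.00 × (0.8484 − 0.5883) + 1.60 × 0.5883 = 3.119 + 0.9414 = 4.061 mg/L.
DO = C_s − D = 7.84 − 4.061 = 3.779 mg/L.

DO ≈ 3.78 mg/L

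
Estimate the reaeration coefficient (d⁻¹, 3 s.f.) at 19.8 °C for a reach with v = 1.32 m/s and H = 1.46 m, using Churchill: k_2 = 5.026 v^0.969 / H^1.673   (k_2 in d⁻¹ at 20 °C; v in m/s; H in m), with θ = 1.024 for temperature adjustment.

k_2 ≈ 3.48 d⁻¹

k_2(20) = 5.026 × 1.32^0.969 / 1.46^1.673 = 5.026 × 1.309 / 1.883 = 3.492 d⁻¹.
k_2(19.8) = 3.492 × 1.024^(19.8−20) = 3.492 × 0.9953 = 3.476 d⁻¹.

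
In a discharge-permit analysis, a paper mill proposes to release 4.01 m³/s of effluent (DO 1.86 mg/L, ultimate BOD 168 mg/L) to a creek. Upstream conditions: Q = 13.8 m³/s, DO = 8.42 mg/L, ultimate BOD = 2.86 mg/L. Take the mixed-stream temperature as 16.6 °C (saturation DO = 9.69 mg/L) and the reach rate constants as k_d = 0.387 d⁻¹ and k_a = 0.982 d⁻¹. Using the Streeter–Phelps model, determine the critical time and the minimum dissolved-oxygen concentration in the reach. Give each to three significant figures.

Mixed DO = (13.8×8.42 + 4.01×1.86)/(13.8+4.01) = 123.7/17.81 = 6.943 mg/L.
Mixed L₀ = (13.8×2.86 + 4.01×168)/(17.81) = 713.1/17.81 = 40.04 mg/L.
Initial deficit D₀ = C_s − DO₀ = 9.69 − 6.943 = 2.747 mg/L.
t_c = (1/0.5950) ln[(0.982/0.387)(1 − 2.747×0.5950/(0.387×40.04))] = 1.681 × ln(2.270) = 1.378 d.
D_c = (0.387/0.982) × 40.04 × e^(−0.387×1.378) = 0.3941 × 40.04 × 0.5868 = 9.259 mg/L.
Minimum DO = 9.69 − 9.259 = 0.4309 mg/L.

t_c ≈ 1.38 d; minimum DO ≈ 0.431 mg/L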